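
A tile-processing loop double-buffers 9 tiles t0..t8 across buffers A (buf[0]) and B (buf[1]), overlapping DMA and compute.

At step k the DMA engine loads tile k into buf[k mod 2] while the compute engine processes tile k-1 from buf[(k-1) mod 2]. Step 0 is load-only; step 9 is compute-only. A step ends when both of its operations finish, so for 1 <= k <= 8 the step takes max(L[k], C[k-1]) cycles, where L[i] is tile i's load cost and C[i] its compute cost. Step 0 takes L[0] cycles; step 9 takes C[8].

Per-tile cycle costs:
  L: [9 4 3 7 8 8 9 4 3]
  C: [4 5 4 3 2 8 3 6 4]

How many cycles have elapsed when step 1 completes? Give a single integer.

[0] DMA t0→A (9c) ∥ CU idle ⇒ 9c, clock 9
[1] DMA t1→B (4c) ∥ CU A:t0 (4c) ⇒ 4c, clock 13
[2] DMA t2→A (3c) ∥ CU B:t1 (5c) ⇒ 5c, clock 18
[3] DMA t3→B (7c) ∥ CU A:t2 (4c) ⇒ 7c, clock 25
[4] DMA t4→A (8c) ∥ CU B:t3 (3c) ⇒ 8c, clock 33
[5] DMA t5→B (8c) ∥ CU A:t4 (2c) ⇒ 8c, clock 41
[6] DMA t6→A (9c) ∥ CU B:t5 (8c) ⇒ 9c, clock 50
[7] DMA t7→B (4c) ∥ CU A:t6 (3c) ⇒ 4c, clock 54
[8] DMA t8→A (3c) ∥ CU B:t7 (6c) ⇒ 6c, clock 60
[9] DMA idle ∥ CU A:t8 (4c) ⇒ 4c, clock 64

end_cycle[1] = 13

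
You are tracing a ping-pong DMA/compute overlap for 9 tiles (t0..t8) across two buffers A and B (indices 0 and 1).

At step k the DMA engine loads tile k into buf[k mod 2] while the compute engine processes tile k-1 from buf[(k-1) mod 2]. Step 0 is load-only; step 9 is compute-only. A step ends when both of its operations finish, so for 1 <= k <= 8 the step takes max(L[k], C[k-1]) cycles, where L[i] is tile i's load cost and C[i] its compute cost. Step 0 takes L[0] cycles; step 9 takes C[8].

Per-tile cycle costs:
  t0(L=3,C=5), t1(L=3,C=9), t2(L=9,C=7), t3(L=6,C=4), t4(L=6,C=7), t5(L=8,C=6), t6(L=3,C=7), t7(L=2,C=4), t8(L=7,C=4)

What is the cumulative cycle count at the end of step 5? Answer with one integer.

k=0 load=t0/3c comp=- wait=3 total=3
k=1 load=t1/3c comp=t0/5c wait=5 total=8
k=2 load=t2/9c comp=t1/9c wait=9 total=17
k=3 load=t3/6c comp=t2/7c wait=7 total=24
k=4 load=t4/6c comp=t3/4c wait=6 total=30
k=5 load=t5/8c comp=t4/7c wait=8 total=38
k=6 load=t6/3c comp=t5/6c wait=6 total=44
k=7 load=t7/2c comp=t6/7c wait=7 total=51
k=8 load=t8/7c comp=t7/4c wait=7 total=58
k=9 load=- comp=t8/4c wait=4 total=62

end_cycle[5] = 38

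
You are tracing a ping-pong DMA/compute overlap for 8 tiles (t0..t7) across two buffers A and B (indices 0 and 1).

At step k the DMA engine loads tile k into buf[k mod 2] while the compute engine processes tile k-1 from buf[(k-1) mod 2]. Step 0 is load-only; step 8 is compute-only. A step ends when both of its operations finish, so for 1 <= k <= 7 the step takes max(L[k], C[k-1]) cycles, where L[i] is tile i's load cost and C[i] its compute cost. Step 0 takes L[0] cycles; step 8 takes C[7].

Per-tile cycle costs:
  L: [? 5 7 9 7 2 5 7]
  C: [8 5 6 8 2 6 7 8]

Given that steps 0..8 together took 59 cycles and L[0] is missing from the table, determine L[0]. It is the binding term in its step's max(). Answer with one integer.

L[0] = 4

step 0 | dur = L[0]=? = L[0]  (unknown; binding)
step 1 | dur = max(L[1]=5, C[0]=8) = 8
step 2 | dur = max(L[2]=7, C[1]=5) = 7
step 3 | dur = max(L[3]=9, C[2]=6) = 9
step 4 | dur = max(L[4]=7, C[3]=8) = 8
step 5 | dur = max(L[5]=2, C[4]=2) = 2
step 6 | dur = max(L[6]=5, C[5]=6) = 6
step 7 | dur = max(L[7]=7, C[6]=7) = 7
step 8 | dur = C[7]=8 = 8
sum of known step durations = 55
dur[0] = total - known = 59 - 55 = 4
L[0] is the binding max in step 0, so L[0] = dur[0] = 4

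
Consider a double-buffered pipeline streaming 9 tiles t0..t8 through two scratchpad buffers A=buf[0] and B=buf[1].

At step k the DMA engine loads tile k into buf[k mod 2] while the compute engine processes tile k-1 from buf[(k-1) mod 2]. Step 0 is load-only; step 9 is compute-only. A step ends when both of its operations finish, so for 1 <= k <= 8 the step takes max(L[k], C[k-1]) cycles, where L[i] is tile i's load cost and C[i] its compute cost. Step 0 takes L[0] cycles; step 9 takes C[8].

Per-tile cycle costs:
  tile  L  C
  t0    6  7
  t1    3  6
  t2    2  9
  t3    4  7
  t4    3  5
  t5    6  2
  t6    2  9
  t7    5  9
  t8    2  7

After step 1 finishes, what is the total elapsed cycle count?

step 0: L[0]=6 → dur=6, Σ=6 | A=load:t0 B=idle [load-only]
step 1: L[1]=3 C[0]=7 → dur=7, Σ=13 | A=compute:t0 B=load:t1 [compute-bound]
step 2: L[2]=2 C[1]=6 → dur=6, Σ=19 | A=load:t2 B=compute:t1 [compute-bound]
step 3: L[3]=4 C[2]=9 → dur=9, Σ=28 | A=compute:t2 B=load:t3 [compute-bound]
step 4: L[4]=3 C[3]=7 → dur=7, Σ=35 | A=load:t4 B=compute:t3 [compute-bound]
step 5: L[5]=6 C[4]=5 → dur=6, Σ=41 | A=compute:t4 B=load:t5 [load-bound]
step 6: L[6]=2 C[5]=2 → dur=2, Σ=43 | A=load:t6 B=compute:t5 [tied]
step 7: L[7]=5 C[6]=9 → dur=9, Σ=52 | A=compute:t6 B=load:t7 [compute-bound]
step 8: L[8]=2 C[7]=9 → dur=9, Σ=61 | A=load:t8 B=compute:t7 [compute-bound]
step 9: C[8]=7 → dur=7, Σ=68 | A=compute:t8 B=idle [compute-only]

end_cycle[1] = 13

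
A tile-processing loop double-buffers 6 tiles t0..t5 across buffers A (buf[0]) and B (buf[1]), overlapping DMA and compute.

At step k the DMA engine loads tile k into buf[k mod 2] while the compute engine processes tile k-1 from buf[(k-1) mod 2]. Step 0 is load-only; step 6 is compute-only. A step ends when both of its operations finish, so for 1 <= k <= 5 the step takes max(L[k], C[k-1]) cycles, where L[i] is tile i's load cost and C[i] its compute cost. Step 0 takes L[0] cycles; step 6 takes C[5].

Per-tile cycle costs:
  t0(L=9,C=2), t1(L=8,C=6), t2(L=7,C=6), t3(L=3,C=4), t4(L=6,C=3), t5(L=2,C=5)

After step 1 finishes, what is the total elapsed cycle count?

k=0 load=t0/9c comp=- wait=9 total=9
k=1 load=t1/8c comp=t0/2c wait=8 total=17
k=2 load=t2/7c comp=t1/6c wait=7 total=24
k=3 load=t3/3c comp=t2/6c wait=6 total=30
k=4 load=t4/6c comp=t3/4c wait=6 total=36
k=5 load=t5/2c comp=t4/3c wait=3 total=39
k=6 load=- comp=t5/5c wait=5 total=44

end_cycle[1] = 17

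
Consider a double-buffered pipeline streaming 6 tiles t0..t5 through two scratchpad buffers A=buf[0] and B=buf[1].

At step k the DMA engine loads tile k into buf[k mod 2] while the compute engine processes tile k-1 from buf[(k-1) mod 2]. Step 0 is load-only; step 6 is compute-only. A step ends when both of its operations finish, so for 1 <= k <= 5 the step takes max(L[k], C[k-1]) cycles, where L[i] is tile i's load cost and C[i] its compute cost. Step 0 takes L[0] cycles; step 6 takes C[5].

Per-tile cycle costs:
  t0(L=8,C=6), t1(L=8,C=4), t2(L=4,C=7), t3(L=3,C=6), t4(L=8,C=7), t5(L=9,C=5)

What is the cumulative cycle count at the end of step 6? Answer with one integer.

[0] DMA t0→A (8c) ∥ CU idle ⇒ 8c, clock 8
[1] DMA t1→B (8c) ∥ CU A:t0 (6c) ⇒ 8c, clock 16
[2] DMA t2→A (4c) ∥ CU B:t1 (4c) ⇒ 4c, clock 20
[3] DMA t3→B (3c) ∥ CU A:t2 (7c) ⇒ 7c, clock 27
[4] DMA t4→A (8c) ∥ CU B:t3 (6c) ⇒ 8c, clock 35
[5] DMA t5→B (9c) ∥ CU A:t4 (7c) ⇒ 9c, clock 44
[6] DMA idle ∥ CU B:t5 (5c) ⇒ 5c, clock 49

end_cycle[6] = 49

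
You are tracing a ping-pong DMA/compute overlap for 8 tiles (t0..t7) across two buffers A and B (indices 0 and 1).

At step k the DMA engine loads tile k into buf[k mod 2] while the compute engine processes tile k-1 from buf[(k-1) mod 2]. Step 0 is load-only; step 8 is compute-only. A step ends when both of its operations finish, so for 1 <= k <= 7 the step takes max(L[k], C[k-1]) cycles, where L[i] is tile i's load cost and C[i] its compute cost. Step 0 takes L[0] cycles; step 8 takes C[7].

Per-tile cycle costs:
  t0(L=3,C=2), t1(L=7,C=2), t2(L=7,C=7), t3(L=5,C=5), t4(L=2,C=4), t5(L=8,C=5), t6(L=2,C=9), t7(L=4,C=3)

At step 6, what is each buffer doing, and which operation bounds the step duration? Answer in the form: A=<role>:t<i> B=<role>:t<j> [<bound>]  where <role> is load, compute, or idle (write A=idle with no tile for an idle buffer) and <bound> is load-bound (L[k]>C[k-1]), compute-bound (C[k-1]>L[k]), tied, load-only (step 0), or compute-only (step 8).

step 6: A=load:t6 B=compute:t5 [compute-bound]

k=0 load=t0/3c comp=- wait=3 total=3
k=1 load=t1/7c comp=t0/2c wait=7 total=10
k=2 load=t2/7c comp=t1/2c wait=7 total=17
k=3 load=t3/5c comp=t2/7c wait=7 total=24
k=4 load=t4/2c comp=t3/5c wait=5 total=29
k=5 load=t5/8c comp=t4/4c wait=8 total=37
k=6 load=t6/2c comp=t5/5c wait=5 total=42
k=7 load=t7/4c comp=t6/9c wait=9 total=51
k=8 load=- comp=t7/3c wait=3 total=54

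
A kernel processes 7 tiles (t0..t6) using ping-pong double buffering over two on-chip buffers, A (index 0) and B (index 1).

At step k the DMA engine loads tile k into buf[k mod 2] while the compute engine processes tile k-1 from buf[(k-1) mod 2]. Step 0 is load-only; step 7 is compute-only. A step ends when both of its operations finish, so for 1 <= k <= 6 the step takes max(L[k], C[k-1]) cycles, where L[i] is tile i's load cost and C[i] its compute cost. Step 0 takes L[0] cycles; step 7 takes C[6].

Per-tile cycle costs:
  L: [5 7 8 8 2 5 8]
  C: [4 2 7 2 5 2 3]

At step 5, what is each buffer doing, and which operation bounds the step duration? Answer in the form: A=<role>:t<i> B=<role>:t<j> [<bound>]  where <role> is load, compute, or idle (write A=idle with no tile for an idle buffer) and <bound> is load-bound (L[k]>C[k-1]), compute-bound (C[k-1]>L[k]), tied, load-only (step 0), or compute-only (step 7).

step 0: L[0]=5 → dur=5, Σ=5 | A=load:t0 B=idle [load-only]
step 1: L[1]=7 C[0]=4 → dur=7, Σ=12 | A=compute:t0 B=load:t1 [load-bound]
step 2: L[2]=8 C[1]=2 → dur=8, Σ=20 | A=load:t2 B=compute:t1 [load-bound]
step 3: L[3]=8 C[2]=7 → dur=8, Σ=28 | A=compute:t2 B=load:t3 [load-bound]
step 4: L[4]=2 C[3]=2 → dur=2, Σ=30 | A=load:t4 B=compute:t3 [tied]
step 5: L[5]=5 C[4]=5 → dur=5, Σ=35 | A=compute:t4 B=load:t5 [tied]
step 6: L[6]=8 C[5]=2 → dur=8, Σ=43 | A=load:t6 B=compute:t5 [load-bound]
step 7: C[6]=3 → dur=3, Σ=46 | A=compute:t6 B=idle [compute-only]

step 5: A=compute:t4 B=load:t5 [tied]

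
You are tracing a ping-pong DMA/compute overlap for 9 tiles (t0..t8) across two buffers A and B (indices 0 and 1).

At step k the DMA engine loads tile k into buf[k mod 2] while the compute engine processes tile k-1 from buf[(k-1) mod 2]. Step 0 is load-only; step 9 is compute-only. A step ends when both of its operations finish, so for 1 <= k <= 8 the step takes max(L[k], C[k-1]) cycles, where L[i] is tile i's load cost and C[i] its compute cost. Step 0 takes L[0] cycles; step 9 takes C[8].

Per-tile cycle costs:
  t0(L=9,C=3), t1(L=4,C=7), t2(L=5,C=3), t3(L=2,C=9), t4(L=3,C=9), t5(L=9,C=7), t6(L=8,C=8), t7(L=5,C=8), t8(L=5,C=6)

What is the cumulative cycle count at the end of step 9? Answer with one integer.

  0. 9=9c; end=9; A:t0 B:-
  1. max(4,3)=4c; end=13; A:t0 B:t1
  2. max(5,7)=7c; end=20; A:t2 B:t1
  3. max(2,3)=3c; end=23; A:t2 B:t3
  4. max(3,9)=9c; end=32; A:t4 B:t3
  5. max(9,9)=9c; end=41; A:t4 B:t5
  6. max(8,7)=8c; end=49; A:t6 B:t5
  7. max(5,8)=8c; end=57; A:t6 B:t7
  8. max(5,8)=8c; end=65; A:t8 B:t7
  9. 6=6c; end=71; A:t8 B:t7

end_cycle[9] = 71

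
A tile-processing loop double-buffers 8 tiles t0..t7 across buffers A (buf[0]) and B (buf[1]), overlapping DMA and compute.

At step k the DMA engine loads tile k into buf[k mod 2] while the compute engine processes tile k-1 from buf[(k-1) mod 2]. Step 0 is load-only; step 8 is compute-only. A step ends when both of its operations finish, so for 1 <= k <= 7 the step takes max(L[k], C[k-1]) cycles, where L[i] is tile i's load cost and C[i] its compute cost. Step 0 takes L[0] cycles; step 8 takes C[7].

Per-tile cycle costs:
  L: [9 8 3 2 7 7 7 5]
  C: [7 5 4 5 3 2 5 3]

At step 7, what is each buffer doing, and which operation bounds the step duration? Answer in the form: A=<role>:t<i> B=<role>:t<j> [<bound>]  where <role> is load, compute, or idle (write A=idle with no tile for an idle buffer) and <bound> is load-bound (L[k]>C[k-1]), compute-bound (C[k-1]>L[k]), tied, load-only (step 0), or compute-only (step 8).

step 7: A=compute:t6 B=load:t7 [tied]

[0] DMA t0→A (9c) ∥ CU idle ⇒ 9c, clock 9
[1] DMA t1→B (8c) ∥ CU A:t0 (7c) ⇒ 8c, clock 17
[2] DMA t2→A (3c) ∥ CU B:t1 (5c) ⇒ 5c, clock 22
[3] DMA t3→B (2c) ∥ CU A:t2 (4c) ⇒ 4c, clock 26
[4] DMA t4→A (7c) ∥ CU B:t3 (5c) ⇒ 7c, clock 33
[5] DMA t5→B (7c) ∥ CU A:t4 (3c) ⇒ 7c, clock 40
[6] DMA t6→A (7c) ∥ CU B:t5 (2c) ⇒ 7c, clock 47
[7] DMA t7→B (5c) ∥ CU A:t6 (5c) ⇒ 5c, clock 52
[8] DMA idle ∥ CU B:t7 (3c) ⇒ 3c, clock 55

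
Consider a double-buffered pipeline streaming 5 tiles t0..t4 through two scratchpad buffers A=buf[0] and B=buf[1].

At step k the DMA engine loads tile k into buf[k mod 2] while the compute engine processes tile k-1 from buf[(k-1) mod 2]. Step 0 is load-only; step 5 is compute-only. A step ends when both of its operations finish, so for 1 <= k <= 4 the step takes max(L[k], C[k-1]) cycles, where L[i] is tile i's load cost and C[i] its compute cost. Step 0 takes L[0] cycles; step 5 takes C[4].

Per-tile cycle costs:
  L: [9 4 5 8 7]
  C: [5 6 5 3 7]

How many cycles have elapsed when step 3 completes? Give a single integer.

k=0 load=t0/9c comp=- wait=9 total=9
k=1 load=t1/4c comp=t0/5c wait=5 total=14
k=2 load=t2/5c comp=t1/6c wait=6 total=20
k=3 load=t3/8c comp=t2/5c wait=8 total=28
k=4 load=t4/7c comp=t3/3c wait=7 total=35
k=5 load=- comp=t4/7c wait=7 total=42

end_cycle[3] = 28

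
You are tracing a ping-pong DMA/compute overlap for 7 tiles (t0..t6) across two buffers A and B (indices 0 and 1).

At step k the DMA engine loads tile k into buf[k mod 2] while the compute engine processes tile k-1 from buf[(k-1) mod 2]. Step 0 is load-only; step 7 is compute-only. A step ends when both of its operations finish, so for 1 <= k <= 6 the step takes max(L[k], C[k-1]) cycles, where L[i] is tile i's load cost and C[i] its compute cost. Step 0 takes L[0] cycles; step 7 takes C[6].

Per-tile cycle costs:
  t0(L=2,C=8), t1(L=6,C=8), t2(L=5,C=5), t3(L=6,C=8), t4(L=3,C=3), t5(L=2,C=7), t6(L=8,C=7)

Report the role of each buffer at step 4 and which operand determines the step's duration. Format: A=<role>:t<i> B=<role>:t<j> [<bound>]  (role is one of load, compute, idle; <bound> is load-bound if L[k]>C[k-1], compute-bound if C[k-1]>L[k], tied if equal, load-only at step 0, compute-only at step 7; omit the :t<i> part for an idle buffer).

[0] DMA t0→A (2c) ∥ CU idle ⇒ 2c, clock 2
[1] DMA t1→B (6c) ∥ CU A:t0 (8c) ⇒ 8c, clock 10
[2] DMA t2→A (5c) ∥ CU B:t1 (8c) ⇒ 8c, clock 18
[3] DMA t3→B (6c) ∥ CU A:t2 (5c) ⇒ 6c, clock 24
[4] DMA t4→A (3c) ∥ CU B:t3 (8c) ⇒ 8c, clock 32
[5] DMA t5→B (2c) ∥ CU A:t4 (3c) ⇒ 3c, clock 35
[6] DMA t6→A (8c) ∥ CU B:t5 (7c) ⇒ 8c, clock 43
[7] DMA idle ∥ CU A:t6 (7c) ⇒ 7c, clock 50

step 4: A=load:t4 B=compute:t3 [compute-bound]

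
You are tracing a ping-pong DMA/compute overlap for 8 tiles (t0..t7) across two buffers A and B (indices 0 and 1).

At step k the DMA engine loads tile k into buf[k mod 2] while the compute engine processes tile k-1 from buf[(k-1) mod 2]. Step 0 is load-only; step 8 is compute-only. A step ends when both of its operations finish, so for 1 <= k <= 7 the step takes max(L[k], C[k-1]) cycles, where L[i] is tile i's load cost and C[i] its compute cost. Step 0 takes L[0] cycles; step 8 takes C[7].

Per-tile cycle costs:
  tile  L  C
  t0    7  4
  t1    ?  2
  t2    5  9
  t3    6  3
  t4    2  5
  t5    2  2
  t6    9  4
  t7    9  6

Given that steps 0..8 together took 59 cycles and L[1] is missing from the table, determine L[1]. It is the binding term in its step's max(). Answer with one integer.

L[1] = 6

step 0 = dur = L[0]=7 = 7
step 1 = dur = max(L[1]=?, C[0]=4) = L[1]  (unknown; binding)
step 2 = dur = max(L[2]=5, C[1]=2) = 5
step 3 = dur = max(L[3]=6, C[2]=9) = 9
step 4 = dur = max(L[4]=2, C[3]=3) = 3
step 5 = dur = max(L[5]=2, C[4]=5) = 5
step 6 = dur = max(L[6]=9, C[5]=2) = 9
step 7 = dur = max(L[7]=9, C[6]=4) = 9
step 8 = dur = C[7]=6 = 6
sum of known step durations = 53
dur[1] = total - known = 59 - 53 = 6
L[1] is the binding max in step 1, so L[1] = dur[1] = 6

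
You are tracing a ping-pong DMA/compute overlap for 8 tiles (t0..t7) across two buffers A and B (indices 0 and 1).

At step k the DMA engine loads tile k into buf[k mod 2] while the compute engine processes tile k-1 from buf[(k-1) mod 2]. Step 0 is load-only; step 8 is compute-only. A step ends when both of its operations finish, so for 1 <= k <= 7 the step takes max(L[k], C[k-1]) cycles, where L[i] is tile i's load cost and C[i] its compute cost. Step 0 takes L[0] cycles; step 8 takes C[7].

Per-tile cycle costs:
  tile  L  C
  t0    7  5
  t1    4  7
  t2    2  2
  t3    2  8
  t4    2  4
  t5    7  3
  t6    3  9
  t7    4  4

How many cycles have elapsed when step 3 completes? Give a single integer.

end_cycle[3] = 21

[0] DMA t0→A (7c) ∥ CU idle ⇒ 7c, clock 7
[1] DMA t1→B (4c) ∥ CU A:t0 (5c) ⇒ 5c, clock 12
[2] DMA t2→A (2c) ∥ CU B:t1 (7c) ⇒ 7c, clock 19
[3] DMA t3→B (2c) ∥ CU A:t2 (2c) ⇒ 2c, clock 21
[4] DMA t4→A (2c) ∥ CU B:t3 (8c) ⇒ 8c, clock 29
[5] DMA t5→B (7c) ∥ CU A:t4 (4c) ⇒ 7c, clock 36
[6] DMA t6→A (3c) ∥ CU B:t5 (3c) ⇒ 3c, clock 39
[7] DMA t7→B (4c) ∥ CU A:t6 (9c) ⇒ 9c, clock 48
[8] DMA idle ∥ CU B:t7 (4c) ⇒ 4c, clock 52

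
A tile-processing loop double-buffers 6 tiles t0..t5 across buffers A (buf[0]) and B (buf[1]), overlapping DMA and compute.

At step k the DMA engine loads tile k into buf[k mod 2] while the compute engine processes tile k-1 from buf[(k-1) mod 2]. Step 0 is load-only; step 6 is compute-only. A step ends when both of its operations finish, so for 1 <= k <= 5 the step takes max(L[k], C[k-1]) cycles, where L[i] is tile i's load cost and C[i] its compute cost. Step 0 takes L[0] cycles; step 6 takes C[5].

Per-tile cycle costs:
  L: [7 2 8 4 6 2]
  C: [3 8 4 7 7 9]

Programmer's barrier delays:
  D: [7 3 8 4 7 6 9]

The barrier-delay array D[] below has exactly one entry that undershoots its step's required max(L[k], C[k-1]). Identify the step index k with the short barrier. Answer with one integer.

[0] required=L[0]=7=7 vs D=7 ok
[1] required=max(L[1]=2,C[0]=3)=3 vs D=3 ok
[2] required=max(L[2]=8,C[1]=8)=8 vs D=8 ok
[3] required=max(L[3]=4,C[2]=4)=4 vs D=4 ok
[4] required=max(L[4]=6,C[3]=7)=7 vs D=7 ok
[5] required=max(L[5]=2,C[4]=7)=7 vs D=6 SHORT
[6] required=C[5]=9=9 vs D=9 ok

hazard at step 5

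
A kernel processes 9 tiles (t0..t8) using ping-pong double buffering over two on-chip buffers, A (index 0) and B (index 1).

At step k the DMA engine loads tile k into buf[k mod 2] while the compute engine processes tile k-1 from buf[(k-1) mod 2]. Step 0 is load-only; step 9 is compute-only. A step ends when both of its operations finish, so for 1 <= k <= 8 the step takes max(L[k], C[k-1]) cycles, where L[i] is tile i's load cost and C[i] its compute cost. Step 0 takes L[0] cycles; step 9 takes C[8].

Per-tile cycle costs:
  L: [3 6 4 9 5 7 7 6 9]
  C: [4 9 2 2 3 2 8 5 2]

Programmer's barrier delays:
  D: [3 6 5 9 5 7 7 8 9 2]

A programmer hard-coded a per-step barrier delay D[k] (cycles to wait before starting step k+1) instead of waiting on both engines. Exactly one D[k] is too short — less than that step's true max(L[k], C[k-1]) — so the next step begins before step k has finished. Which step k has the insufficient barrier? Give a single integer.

hazard at step 2

step 0: need L[0]=3 = 3; D[0]=3 ok
step 1: need max(L[1]=6,C[0]=4) = 6; D[1]=6 ok
step 2: need max(L[2]=4,C[1]=9) = 9; D[2]=5 SHORT
step 3: need max(L[3]=9,C[2]=2) = 9; D[3]=9 ok
step 4: need max(L[4]=5,C[3]=2) = 5; D[4]=5 ok
step 5: need max(L[5]=7,C[4]=3) = 7; D[5]=7 ok
step 6: need max(L[6]=7,C[5]=2) = 7; D[6]=7 ok
step 7: need max(L[7]=6,C[6]=8) = 8; D[7]=8 ok
step 8: need max(L[8]=9,C[7]=5) = 9; D[8]=9 ok
step 9: need C[8]=2 = 2; D[9]=2 ok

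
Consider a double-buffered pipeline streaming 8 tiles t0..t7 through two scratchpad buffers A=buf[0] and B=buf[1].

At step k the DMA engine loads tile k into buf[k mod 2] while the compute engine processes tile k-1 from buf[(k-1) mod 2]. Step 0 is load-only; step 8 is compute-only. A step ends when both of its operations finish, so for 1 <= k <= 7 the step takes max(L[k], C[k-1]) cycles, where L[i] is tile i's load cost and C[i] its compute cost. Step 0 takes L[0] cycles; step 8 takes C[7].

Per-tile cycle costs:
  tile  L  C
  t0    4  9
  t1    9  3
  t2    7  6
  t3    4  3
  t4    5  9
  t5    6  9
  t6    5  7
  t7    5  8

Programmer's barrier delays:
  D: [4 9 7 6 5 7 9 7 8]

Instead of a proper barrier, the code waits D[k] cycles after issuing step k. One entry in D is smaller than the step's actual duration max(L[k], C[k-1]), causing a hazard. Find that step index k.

step 0: need L[0]=4 = 4; D[0]=4 ok
step 1: need max(L[1]=9,C[0]=9) = 9; D[1]=9 ok
step 2: need max(L[2]=7,C[1]=3) = 7; D[2]=7 ok
step 3: need max(L[3]=4,C[2]=6) = 6; D[3]=6 ok
step 4: need max(L[4]=5,C[3]=3) = 5; D[4]=5 ok
step 5: need max(L[5]=6,C[4]=9) = 9; D[5]=7 SHORT
step 6: need max(L[6]=5,C[5]=9) = 9; D[6]=9 ok
step 7: need max(L[7]=5,C[6]=7) = 7; D[7]=7 ok
step 8: need C[7]=8 = 8; D[8]=8 ok

hazard at step 5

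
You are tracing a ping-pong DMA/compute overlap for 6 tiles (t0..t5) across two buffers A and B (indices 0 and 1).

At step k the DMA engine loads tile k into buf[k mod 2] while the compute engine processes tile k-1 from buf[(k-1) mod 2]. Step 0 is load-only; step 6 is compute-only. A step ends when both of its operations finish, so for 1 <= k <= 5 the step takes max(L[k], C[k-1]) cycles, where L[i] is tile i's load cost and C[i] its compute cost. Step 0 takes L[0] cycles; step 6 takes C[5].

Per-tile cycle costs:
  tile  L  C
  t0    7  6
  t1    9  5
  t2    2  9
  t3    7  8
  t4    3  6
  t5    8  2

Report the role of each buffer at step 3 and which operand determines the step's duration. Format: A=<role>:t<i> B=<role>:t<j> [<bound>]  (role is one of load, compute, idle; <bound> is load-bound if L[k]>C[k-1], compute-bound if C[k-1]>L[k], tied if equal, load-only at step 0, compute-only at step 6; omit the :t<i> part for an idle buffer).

step 3: A=compute:t2 B=load:t3 [compute-bound]

step 0: L[0]=7 → dur=7, Σ=7 | A=load:t0 B=idle [load-only]
step 1: L[1]=9 C[0]=6 → dur=9, Σ=16 | A=compute:t0 B=load:t1 [load-bound]
step 2: L[2]=2 C[1]=5 → dur=5, Σ=21 | A=load:t2 B=compute:t1 [compute-bound]
step 3: L[3]=7 C[2]=9 → dur=9, Σ=30 | A=compute:t2 B=load:t3 [compute-bound]
step 4: L[4]=3 C[3]=8 → dur=8, Σ=38 | A=load:t4 B=compute:t3 [compute-bound]
step 5: L[5]=8 C[4]=6 → dur=8, Σ=46 | A=compute:t4 B=load:t5 [load-bound]
step 6: C[5]=2 → dur=2, Σ=48 | A=idle B=compute:t5 [compute-only]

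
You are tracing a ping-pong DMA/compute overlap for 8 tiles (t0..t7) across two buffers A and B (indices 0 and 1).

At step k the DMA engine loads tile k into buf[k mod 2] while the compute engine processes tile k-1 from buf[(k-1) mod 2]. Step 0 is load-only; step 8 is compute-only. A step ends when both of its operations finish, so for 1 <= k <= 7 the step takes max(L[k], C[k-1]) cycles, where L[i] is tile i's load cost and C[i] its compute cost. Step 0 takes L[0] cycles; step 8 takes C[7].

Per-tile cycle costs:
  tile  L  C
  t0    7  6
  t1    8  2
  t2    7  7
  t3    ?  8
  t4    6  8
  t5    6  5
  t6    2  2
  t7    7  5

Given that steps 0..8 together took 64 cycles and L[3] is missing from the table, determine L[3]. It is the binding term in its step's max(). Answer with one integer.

step 0 | dur = L[0]=7 = 7
step 1 | dur = max(L[1]=8, C[0]=6) = 8
step 2 | dur = max(L[2]=7, C[1]=2) = 7
step 3 | dur = max(L[3]=?, C[2]=7) = L[3]  (unknown; binding)
step 4 | dur = max(L[4]=6, C[3]=8) = 8
step 5 | dur = max(L[5]=6, C[4]=8) = 8
step 6 | dur = max(L[6]=2, C[5]=5) = 5
step 7 | dur = max(L[7]=7, C[6]=2) = 7
step 8 | dur = C[7]=5 = 5
sum of known step durations = 55
dur[3] = total - known = 64 - 55 = 9
L[3] is the binding max in step 3, so L[3] = dur[3] = 9

L[3] = 9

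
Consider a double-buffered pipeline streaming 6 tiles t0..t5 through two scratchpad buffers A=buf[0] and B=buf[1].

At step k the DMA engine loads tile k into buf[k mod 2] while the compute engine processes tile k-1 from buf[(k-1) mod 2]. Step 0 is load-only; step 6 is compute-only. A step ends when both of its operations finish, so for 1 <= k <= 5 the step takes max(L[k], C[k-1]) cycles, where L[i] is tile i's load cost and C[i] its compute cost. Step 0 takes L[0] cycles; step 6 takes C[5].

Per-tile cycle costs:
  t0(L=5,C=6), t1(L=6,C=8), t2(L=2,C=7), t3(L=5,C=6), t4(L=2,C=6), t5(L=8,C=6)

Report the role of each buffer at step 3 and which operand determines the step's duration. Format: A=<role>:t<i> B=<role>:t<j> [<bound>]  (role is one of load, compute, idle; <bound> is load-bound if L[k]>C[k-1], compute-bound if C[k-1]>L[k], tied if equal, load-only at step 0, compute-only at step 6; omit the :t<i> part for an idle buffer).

k=0 load=t0/5c comp=- wait=5 total=5
k=1 load=t1/6c comp=t0/6c wait=6 total=11
k=2 load=t2/2c comp=t1/8c wait=8 total=19
k=3 load=t3/5c comp=t2/7c wait=7 total=26
k=4 load=t4/2c comp=t3/6c wait=6 total=32
k=5 load=t5/8c comp=t4/6c wait=8 total=40
k=6 load=- comp=t5/6c wait=6 total=46

step 3: A=compute:t2 B=load:t3 [compute-bound]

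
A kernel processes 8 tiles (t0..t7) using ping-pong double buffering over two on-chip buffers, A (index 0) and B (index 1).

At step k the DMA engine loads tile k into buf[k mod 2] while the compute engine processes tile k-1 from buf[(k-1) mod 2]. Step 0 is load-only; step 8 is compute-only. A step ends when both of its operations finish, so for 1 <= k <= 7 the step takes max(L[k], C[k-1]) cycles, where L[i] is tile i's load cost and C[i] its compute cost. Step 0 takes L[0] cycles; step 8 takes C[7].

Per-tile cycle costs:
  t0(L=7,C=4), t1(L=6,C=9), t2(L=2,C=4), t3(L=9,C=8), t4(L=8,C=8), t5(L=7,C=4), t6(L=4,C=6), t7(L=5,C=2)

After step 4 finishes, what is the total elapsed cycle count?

end_cycle[4] = 39

k=0 load=t0/7c comp=- wait=7 total=7
k=1 load=t1/6c comp=t0/4c wait=6 total=13
k=2 load=t2/2c comp=t1/9c wait=9 total=22
k=3 load=t3/9c comp=t2/4c wait=9 total=31
k=4 load=t4/8c comp=t3/8c wait=8 total=39
k=5 load=t5/7c comp=t4/8c wait=8 total=47
k=6 load=t6/4c comp=t5/4c wait=4 total=51
k=7 load=t7/5c comp=t6/6c wait=6 total=57
k=8 load=- comp=t7/2c wait=2 total=59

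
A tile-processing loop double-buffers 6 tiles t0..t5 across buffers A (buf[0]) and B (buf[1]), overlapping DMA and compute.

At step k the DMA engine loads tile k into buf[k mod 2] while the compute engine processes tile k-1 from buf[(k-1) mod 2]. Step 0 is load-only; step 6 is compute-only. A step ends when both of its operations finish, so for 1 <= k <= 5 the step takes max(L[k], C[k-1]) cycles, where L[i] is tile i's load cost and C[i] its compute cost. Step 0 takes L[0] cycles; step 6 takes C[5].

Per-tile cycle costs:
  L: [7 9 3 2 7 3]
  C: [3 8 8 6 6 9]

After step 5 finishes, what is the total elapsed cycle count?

  0. 7=7c; end=7; A:t0 B:-
  1. max(9,3)=9c; end=16; A:t0 B:t1
  2. max(3,8)=8c; end=24; A:t2 B:t1
  3. max(2,8)=8c; end=32; A:t2 B:t3
  4. max(7,6)=7c; end=39; A:t4 B:t3
  5. max(3,6)=6c; end=45; A:t4 B:t5
  6. 9=9c; end=54; A:t4 B:t5

end_cycle[5] = 45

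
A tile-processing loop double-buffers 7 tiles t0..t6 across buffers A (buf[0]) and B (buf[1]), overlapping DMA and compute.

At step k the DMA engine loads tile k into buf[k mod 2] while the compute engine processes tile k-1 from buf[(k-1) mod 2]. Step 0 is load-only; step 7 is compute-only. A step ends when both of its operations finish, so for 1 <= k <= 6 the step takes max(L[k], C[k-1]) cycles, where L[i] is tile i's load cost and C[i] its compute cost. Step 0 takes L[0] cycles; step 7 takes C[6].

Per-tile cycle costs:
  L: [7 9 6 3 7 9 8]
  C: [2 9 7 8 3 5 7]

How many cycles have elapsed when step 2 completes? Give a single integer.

  0. 7=7c; end=7; A:t0 B:-
  1. max(9,2)=9c; end=16; A:t0 B:t1
  2. max(6,9)=9c; end=25; A:t2 B:t1
  3. max(3,7)=7c; end=32; A:t2 B:t3
  4. max(7,8)=8c; end=40; A:t4 B:t3
  5. max(9,3)=9c; end=49; A:t4 B:t5
  6. max(8,5)=8c; end=57; A:t6 B:t5
  7. 7=7c; end=64; A:t6 B:t5

end_cycle[2] = 25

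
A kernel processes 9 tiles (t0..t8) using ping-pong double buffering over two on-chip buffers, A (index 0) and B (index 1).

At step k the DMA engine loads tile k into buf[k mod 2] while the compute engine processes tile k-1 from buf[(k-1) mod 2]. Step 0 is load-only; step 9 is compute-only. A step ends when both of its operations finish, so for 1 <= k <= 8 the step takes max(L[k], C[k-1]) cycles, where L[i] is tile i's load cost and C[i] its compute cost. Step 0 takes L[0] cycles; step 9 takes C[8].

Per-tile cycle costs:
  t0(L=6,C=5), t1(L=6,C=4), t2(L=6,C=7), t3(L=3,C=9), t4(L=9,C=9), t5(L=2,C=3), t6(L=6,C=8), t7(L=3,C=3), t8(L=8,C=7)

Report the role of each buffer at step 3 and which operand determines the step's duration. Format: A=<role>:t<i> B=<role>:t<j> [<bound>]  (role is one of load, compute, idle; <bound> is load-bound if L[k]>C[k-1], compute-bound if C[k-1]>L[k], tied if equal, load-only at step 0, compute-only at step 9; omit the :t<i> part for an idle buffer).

k=0 load=t0/6c comp=- wait=6 total=6
k=1 load=t1/6c comp=t0/5c wait=6 total=12
k=2 load=t2/6c comp=t1/4c wait=6 total=18
k=3 load=t3/3c comp=t2/7c wait=7 total=25
k=4 load=t4/9c comp=t3/9c wait=9 total=34
k=5 load=t5/2c comp=t4/9c wait=9 total=43
k=6 load=t6/6c comp=t5/3c wait=6 total=49
k=7 load=t7/3c comp=t6/8c wait=8 total=57
k=8 load=t8/8c comp=t7/3c wait=8 total=65
k=9 load=- comp=t8/7c wait=7 total=72

step 3: A=compute:t2 B=load:t3 [compute-bound]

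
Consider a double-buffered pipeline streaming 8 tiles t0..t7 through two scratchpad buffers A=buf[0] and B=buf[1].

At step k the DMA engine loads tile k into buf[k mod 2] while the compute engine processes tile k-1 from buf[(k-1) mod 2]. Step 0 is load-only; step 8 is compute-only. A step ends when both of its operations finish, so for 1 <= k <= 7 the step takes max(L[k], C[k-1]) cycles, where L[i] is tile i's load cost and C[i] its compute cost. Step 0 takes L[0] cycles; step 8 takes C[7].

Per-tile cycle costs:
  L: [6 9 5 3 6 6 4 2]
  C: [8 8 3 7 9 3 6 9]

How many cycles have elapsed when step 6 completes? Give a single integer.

step 0: L[0]=6 → dur=6, Σ=6 | A=load:t0 B=idle [load-only]
step 1: L[1]=9 C[0]=8 → dur=9, Σ=15 | A=compute:t0 B=load:t1 [load-bound]
step 2: L[2]=5 C[1]=8 → dur=8, Σ=23 | A=load:t2 B=compute:t1 [compute-bound]
step 3: L[3]=3 C[2]=3 → dur=3, Σ=26 | A=compute:t2 B=load:t3 [tied]
step 4: L[4]=6 C[3]=7 → dur=7, Σ=33 | A=load:t4 B=compute:t3 [compute-bound]
step 5: L[5]=6 C[4]=9 → dur=9, Σ=42 | A=compute:t4 B=load:t5 [compute-bound]
step 6: L[6]=4 C[5]=3 → dur=4, Σ=46 | A=load:t6 B=compute:t5 [load-bound]
step 7: L[7]=2 C[6]=6 → dur=6, Σ=52 | A=compute:t6 B=load:t7 [compute-bound]
step 8: C[7]=9 → dur=9, Σ=61 | A=idle B=compute:t7 [compute-only]

end_cycle[6] = 46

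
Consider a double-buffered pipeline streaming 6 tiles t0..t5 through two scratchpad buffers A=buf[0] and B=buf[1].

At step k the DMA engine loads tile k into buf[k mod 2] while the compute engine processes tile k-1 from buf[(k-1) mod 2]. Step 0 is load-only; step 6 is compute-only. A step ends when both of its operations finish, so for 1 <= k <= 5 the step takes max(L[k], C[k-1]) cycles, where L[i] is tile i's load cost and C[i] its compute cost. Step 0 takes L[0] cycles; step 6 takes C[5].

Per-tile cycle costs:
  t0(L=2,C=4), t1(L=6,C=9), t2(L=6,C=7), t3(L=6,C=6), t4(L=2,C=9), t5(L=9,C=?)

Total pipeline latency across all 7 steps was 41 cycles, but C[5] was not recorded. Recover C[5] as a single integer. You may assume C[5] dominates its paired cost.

step 0 | dur = L[0]=2 = 2
step 1 | dur = max(L[1]=6, C[0]=4) = 6
step 2 | dur = max(L[2]=6, C[1]=9) = 9
step 3 | dur = max(L[3]=6, C[2]=7) = 7
step 4 | dur = max(L[4]=2, C[3]=6) = 6
step 5 | dur = max(L[5]=9, C[4]=9) = 9
step 6 | dur = C[5]=? = C[5]  (unknown; binding)
sum of known step durations = 39
dur[6] = total - known = 41 - 39 = 2
C[5] is the binding max in step 6, so C[5] = dur[6] = 2

C[5] = 2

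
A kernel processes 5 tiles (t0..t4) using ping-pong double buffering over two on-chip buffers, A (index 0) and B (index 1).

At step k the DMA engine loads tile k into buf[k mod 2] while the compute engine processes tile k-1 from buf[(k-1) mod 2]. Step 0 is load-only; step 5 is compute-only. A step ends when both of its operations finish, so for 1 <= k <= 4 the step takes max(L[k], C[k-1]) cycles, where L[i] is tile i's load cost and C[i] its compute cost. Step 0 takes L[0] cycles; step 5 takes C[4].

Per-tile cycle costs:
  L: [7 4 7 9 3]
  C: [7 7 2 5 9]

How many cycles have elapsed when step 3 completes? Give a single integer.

[0] DMA t0→A (7c) ∥ CU idle ⇒ 7c, clock 7
[1] DMA t1→B (4c) ∥ CU A:t0 (7c) ⇒ 7c, clock 14
[2] DMA t2→A (7c) ∥ CU B:t1 (7c) ⇒ 7c, clock 21
[3] DMA t3→B (9c) ∥ CU A:t2 (2c) ⇒ 9c, clock 30
[4] DMA t4→A (3c) ∥ CU B:t3 (5c) ⇒ 5c, clock 35
[5] DMA idle ∥ CU A:t4 (9c) ⇒ 9c, clock 44

end_cycle[3] = 30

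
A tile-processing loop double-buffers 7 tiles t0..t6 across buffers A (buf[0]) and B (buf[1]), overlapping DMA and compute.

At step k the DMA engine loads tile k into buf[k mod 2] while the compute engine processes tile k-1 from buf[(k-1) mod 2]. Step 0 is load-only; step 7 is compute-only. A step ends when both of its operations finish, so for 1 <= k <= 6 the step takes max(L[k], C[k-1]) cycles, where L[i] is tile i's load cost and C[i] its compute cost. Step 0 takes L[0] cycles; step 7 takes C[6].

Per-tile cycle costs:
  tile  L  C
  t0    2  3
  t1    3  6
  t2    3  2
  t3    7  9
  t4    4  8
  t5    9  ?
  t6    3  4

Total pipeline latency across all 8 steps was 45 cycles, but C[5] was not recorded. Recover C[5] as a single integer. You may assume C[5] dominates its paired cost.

C[5] = 5

step 0 = dur = L[0]=2 = 2
step 1 = dur = max(L[1]=3, C[0]=3) = 3
step 2 = dur = max(L[2]=3, C[1]=6) = 6
step 3 = dur = max(L[3]=7, C[2]=2) = 7
step 4 = dur = max(L[4]=4, C[3]=9) = 9
step 5 = dur = max(L[5]=9, C[4]=8) = 9
step 6 = dur = max(L[6]=3, C[5]=?) = C[5]  (unknown; binding)
step 7 = dur = C[6]=4 = 4
sum of known step durations = 40
dur[6] = total - known = 45 - 40 = 5
C[5] is the binding max in step 6, so C[5] = dur[6] = 5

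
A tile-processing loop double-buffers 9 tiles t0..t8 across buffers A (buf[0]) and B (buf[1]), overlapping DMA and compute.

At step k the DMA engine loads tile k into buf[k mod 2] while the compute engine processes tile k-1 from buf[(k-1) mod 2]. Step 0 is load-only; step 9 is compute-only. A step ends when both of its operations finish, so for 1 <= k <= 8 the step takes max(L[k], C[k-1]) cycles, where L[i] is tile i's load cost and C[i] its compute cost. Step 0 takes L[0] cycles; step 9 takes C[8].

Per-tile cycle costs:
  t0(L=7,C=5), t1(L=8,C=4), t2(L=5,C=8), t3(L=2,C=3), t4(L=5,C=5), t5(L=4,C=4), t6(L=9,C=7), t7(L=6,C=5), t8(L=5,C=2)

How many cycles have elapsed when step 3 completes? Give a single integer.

[0] DMA t0→A (7c) ∥ CU idle ⇒ 7c, clock 7
[1] DMA t1→B (8c) ∥ CU A:t0 (5c) ⇒ 8c, clock 15
[2] DMA t2→A (5c) ∥ CU B:t1 (4c) ⇒ 5c, clock 20
[3] DMA t3→B (2c) ∥ CU A:t2 (8c) ⇒ 8c, clock 28
[4] DMA t4→A (5c) ∥ CU B:t3 (3c) ⇒ 5c, clock 33
[5] DMA t5→B (4c) ∥ CU A:t4 (5c) ⇒ 5c, clock 38
[6] DMA t6→A (9c) ∥ CU B:t5 (4c) ⇒ 9c, clock 47
[7] DMA t7→B (6c) ∥ CU A:t6 (7c) ⇒ 7c, clock 54
[8] DMA t8→A (5c) ∥ CU B:t7 (5c) ⇒ 5c, clock 59
[9] DMA idle ∥ CU A:t8 (2c) ⇒ 2c, clock 61

end_cycle[3] = 28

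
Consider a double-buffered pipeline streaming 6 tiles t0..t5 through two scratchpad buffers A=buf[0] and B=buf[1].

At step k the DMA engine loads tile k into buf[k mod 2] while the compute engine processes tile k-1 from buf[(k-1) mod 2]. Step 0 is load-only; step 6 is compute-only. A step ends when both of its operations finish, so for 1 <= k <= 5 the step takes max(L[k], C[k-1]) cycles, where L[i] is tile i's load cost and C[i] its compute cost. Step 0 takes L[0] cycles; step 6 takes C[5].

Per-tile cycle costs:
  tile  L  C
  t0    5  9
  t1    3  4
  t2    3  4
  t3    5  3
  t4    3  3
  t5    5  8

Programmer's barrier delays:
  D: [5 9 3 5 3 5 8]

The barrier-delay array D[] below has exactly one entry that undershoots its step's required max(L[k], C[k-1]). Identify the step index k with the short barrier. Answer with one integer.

step 0: need L[0]=5 = 5; D[0]=5 ok
step 1: need max(L[1]=3,C[0]=9) = 9; D[1]=9 ok
step 2: need max(L[2]=3,C[1]=4) = 4; D[2]=3 SHORT
step 3: need max(L[3]=5,C[2]=4) = 5; D[3]=5 ok
step 4: need max(L[4]=3,C[3]=3) = 3; D[4]=3 ok
step 5: need max(L[5]=5,C[4]=3) = 5; D[5]=5 ok
step 6: need C[5]=8 = 8; D[6]=8 ok

hazard at step 2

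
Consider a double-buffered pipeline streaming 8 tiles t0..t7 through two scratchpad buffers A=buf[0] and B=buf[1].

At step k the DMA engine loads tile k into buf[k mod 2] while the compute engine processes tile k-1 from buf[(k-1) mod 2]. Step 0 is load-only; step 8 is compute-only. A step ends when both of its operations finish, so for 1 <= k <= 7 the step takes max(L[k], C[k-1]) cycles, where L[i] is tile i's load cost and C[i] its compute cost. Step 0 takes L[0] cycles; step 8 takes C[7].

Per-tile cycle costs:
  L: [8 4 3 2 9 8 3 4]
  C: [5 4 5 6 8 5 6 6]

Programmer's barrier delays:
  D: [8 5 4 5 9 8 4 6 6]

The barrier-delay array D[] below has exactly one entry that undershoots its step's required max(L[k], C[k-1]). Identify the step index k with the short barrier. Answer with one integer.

[0] required=L[0]=8=8 vs D=8 ok
[1] required=max(L[1]=4,C[0]=5)=5 vs D=5 ok
[2] required=max(L[2]=3,C[1]=4)=4 vs D=4 ok
[3] required=max(L[3]=2,C[2]=5)=5 vs D=5 ok
[4] required=max(L[4]=9,C[3]=6)=9 vs D=9 ok
[5] required=max(L[5]=8,C[4]=8)=8 vs D=8 ok
[6] required=max(L[6]=3,C[5]=5)=5 vs D=4 SHORT
[7] required=max(L[7]=4,C[6]=6)=6 vs D=6 ok
[8] required=C[7]=6=6 vs D=6 ok

hazard at step 6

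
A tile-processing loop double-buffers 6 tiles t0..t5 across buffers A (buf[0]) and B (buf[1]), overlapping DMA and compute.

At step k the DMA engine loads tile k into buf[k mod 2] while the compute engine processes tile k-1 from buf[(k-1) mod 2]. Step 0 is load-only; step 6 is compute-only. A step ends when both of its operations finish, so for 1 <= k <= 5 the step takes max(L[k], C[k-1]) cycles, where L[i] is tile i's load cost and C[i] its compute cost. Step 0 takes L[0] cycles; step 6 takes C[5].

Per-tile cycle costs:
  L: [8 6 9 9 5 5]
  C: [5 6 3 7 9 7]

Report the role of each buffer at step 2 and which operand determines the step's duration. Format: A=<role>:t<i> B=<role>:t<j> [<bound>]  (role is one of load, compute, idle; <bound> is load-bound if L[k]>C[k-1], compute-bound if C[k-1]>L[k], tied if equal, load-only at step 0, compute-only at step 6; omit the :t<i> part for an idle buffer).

step 2: A=load:t2 B=compute:t1 [load-bound]

step 0: L[0]=8 → dur=8, Σ=8 | A=load:t0 B=idle [load-only]
step 1: L[1]=6 C[0]=5 → dur=6, Σ=14 | A=compute:t0 B=load:t1 [load-bound]
step 2: L[2]=9 C[1]=6 → dur=9, Σ=23 | A=load:t2 B=compute:t1 [load-bound]
step 3: L[3]=9 C[2]=3 → dur=9, Σ=32 | A=compute:t2 B=load:t3 [load-bound]
step 4: L[4]=5 C[3]=7 → dur=7, Σ=39 | A=load:t4 B=compute:t3 [compute-bound]
step 5: L[5]=5 C[4]=9 → dur=9, Σ=48 | A=compute:t4 B=load:t5 [compute-bound]
step 6: C[5]=7 → dur=7, Σ=55 | A=idle B=compute:t5 [compute-only]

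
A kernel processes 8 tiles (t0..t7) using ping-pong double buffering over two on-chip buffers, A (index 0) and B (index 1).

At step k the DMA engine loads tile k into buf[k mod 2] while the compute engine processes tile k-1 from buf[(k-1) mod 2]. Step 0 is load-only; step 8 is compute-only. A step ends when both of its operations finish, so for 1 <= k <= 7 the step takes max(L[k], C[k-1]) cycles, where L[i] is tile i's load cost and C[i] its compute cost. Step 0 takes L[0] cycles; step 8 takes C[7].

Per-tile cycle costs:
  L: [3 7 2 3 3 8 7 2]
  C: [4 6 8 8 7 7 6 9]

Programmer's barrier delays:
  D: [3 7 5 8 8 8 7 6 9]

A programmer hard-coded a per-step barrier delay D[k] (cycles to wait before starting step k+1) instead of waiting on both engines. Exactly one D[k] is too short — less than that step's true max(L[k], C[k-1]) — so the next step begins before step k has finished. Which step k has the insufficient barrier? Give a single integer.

step 0: need L[0]=3 = 3; D[0]=3 ok
step 1: need max(L[1]=7,C[0]=4) = 7; D[1]=7 ok
step 2: need max(L[2]=2,C[1]=6) = 6; D[2]=5 SHORT
step 3: need max(L[3]=3,C[2]=8) = 8; D[3]=8 ok
step 4: need max(L[4]=3,C[3]=8) = 8; D[4]=8 ok
step 5: need max(L[5]=8,C[4]=7) = 8; D[5]=8 ok
step 6: need max(L[6]=7,C[5]=7) = 7; D[6]=7 ok
step 7: need max(L[7]=2,C[6]=6) = 6; D[7]=6 ok
step 8: need C[7]=9 = 9; D[8]=9 ok

hazard at step 2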